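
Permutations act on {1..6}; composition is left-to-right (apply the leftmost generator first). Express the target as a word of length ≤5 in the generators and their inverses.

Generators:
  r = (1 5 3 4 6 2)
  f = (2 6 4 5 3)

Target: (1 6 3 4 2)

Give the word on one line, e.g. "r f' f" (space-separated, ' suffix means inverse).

  after f: (2 6 4 5 3)
  after f: (2 4 3 6 5)
  after r: (1 5)(2 6 3)
  after f': (1 4 6 5)
  after r: (1 6 3 4 2)

f f r f' r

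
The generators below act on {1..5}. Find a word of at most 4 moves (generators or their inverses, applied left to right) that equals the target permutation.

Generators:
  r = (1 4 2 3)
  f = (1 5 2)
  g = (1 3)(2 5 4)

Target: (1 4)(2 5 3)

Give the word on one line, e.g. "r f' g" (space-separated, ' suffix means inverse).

  after g': (1 3)(2 4 5)
  after f': (1 3 2 4)
  after g': (2 5)(3 4)
  after r: (1 4)(2 5 3)

g' f' g' r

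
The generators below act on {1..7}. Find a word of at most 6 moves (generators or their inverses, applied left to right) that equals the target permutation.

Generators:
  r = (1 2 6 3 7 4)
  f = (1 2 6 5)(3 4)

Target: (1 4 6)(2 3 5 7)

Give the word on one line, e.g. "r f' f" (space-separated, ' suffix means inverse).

f r f' r' r'

  after f: (1 2 6 5)(3 4)
  after r: (1 6 5 2 3)(4 7)
  after f': (1 2 4 7 3 5)
  after r': (2 7 6)(3 5 4)
  after r': (1 4 6)(2 3 5 7)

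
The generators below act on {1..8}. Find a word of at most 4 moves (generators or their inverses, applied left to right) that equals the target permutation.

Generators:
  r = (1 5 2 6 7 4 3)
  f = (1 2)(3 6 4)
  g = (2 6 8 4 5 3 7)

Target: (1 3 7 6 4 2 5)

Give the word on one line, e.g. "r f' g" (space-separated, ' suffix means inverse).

  after f: (1 2)(3 6 4)
  after f: (3 4 6)
  after r': (1 3 7 6 4 2 5)

f f r'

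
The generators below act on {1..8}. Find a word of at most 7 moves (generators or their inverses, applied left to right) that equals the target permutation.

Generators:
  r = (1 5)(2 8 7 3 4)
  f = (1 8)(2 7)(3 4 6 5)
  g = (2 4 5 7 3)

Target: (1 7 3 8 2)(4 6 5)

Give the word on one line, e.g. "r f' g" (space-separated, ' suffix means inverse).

r' f' f' r' g'

  after r': (1 5)(2 4 3 7 8)
  after f': (1 6 4 5 8 7)(2 3)
  after f': (1 4 6 3 7 8 2 5)
  after r': (1 3 8 4 6 7 2)
  after g': (1 7 3 8 2)(4 6 5)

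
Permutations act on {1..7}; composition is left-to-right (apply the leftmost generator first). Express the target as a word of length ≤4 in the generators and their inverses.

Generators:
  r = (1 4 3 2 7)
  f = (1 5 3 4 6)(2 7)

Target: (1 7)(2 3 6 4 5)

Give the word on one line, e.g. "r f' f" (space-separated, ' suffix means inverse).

r' f r

  after r': (1 7 2 3 4)
  after f: (1 2 4 5 3 6)
  after r: (1 7)(2 3 6 4 5)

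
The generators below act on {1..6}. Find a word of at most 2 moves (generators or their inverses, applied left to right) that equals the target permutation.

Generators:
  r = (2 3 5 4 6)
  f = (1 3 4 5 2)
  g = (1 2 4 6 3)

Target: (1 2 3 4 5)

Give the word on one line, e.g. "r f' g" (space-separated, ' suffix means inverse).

  after r': (2 6 4 5 3)
  after g: (1 2 3 4 5)

r' g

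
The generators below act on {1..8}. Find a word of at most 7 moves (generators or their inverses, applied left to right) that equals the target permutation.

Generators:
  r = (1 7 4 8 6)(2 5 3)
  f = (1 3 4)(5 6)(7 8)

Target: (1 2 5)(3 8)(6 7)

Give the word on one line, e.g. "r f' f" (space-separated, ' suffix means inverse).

r' f r r f'

  after r': (1 6 8 4 7)(2 3 5)
  after f: (1 5 2 4 8)(3 6 7)
  after r: (1 3)(2 8 7)(4 6)
  after r: (1 2 6 8 4)(3 7 5)
  after f': (1 2 5)(3 8)(6 7)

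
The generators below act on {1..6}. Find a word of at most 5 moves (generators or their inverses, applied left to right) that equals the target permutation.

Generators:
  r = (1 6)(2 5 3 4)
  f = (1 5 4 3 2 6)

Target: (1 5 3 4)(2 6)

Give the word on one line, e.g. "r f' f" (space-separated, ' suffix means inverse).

f r r f r'

  after f: (1 5 4 3 2 6)
  after r: (1 3 5 2)
  after r: (1 4 2 6)
  after f: (1 3 2)(4 6 5)
  after r': (1 5 3 4)(2 6)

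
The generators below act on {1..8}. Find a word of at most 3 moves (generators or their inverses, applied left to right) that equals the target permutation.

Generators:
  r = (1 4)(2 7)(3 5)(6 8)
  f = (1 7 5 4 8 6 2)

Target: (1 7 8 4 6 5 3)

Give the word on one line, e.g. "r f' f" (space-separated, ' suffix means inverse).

  after r: (1 4)(2 7)(3 5)(6 8)
  after f': (1 5 3 7 6 4 2)
  after f': (1 7 8 4 6 5 3)

r f' f'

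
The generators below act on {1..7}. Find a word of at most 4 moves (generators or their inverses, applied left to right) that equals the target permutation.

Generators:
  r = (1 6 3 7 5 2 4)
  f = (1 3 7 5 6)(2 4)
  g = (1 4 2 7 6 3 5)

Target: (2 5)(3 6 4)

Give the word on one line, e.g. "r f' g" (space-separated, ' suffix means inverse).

r' g' r f

  after r': (1 4 2 5 7 3 6)
  after g': (2 3 7 6 5)
  after r: (1 6 2 7 3 5 4)
  after f: (2 5)(3 6 4)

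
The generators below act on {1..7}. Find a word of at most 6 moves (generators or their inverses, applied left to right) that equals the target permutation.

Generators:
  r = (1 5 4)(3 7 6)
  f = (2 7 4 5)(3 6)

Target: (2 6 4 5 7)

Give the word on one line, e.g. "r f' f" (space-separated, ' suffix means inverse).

r' f r' f'

  after r': (1 4 5)(3 6 7)
  after f: (1 5)(2 7 6 4)
  after r': (2 3 6 5 4)
  after f': (2 6 4 5 7)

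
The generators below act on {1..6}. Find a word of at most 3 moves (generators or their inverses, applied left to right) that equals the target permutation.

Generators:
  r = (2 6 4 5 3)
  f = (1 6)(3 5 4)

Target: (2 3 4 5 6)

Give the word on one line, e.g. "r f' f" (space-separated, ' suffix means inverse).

  after f': (1 6)(3 4 5)
  after f': (3 5 4)
  after r': (2 3 4 5 6)

f' f' r'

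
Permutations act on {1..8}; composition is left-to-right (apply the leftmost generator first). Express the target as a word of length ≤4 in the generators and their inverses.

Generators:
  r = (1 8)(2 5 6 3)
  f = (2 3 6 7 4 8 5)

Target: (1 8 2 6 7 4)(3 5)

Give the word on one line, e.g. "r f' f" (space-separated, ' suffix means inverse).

f r'

  after f: (2 3 6 7 4 8 5)
  after r': (1 8 2 6 7 4)(3 5)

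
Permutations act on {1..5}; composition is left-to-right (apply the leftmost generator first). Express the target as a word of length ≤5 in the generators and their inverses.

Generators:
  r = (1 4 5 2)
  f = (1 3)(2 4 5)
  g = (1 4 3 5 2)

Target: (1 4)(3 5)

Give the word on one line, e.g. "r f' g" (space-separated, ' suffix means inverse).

  after r': (1 2 5 4)
  after f': (1 5 2 4 3)
  after f': (1 4)
  after g': (2 5 3 4)
  after r: (1 4)(3 5)

r' f' f' g' r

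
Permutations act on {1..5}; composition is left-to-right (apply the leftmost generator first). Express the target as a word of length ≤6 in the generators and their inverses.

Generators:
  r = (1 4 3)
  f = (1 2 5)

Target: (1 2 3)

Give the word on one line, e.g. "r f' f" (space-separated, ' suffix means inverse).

  after r: (1 4 3)
  after f': (1 4 3 5 2)
  after r': (2 3 5)
  after f: (1 2 3)

r f' r' f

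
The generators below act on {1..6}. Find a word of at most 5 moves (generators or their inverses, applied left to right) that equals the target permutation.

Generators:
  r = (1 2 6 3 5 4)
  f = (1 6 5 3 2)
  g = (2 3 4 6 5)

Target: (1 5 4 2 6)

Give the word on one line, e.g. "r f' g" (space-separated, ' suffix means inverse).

  after g: (2 3 4 6 5)
  after r: (1 2 5 6 4 3)
  after r: (1 6)(2 4 5 3)
  after g: (1 5 4 2 6)

g r r g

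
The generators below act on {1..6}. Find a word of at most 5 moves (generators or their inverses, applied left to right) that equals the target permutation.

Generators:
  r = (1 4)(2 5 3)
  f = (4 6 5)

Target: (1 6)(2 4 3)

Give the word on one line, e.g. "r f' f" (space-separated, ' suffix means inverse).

f f r f' f'

  after f: (4 6 5)
  after f: (4 5 6)
  after r: (1 4 3 2 5 6)
  after f': (1 5 4 3 2 6)
  after f': (1 6)(2 4 3)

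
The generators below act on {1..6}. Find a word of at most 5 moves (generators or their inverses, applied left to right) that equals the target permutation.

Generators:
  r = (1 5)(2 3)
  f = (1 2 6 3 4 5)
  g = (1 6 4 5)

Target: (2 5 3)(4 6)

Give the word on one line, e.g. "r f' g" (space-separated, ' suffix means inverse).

  after r: (1 5)(2 3)
  after f': (1 4 3)(2 6)
  after r': (1 4 2 6 3 5)
  after g: (1 5 6 3)(2 4)
  after f: (2 5 3)(4 6)

r f' r' g f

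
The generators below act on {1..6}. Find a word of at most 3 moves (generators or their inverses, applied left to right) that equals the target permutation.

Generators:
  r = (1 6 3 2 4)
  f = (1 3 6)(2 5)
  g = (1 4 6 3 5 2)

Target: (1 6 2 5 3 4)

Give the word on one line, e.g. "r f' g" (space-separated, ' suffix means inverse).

f' g f

  after f': (1 6 3)(2 5)
  after g: (1 3 4 6 5)
  after f: (1 6 2 5 3 4)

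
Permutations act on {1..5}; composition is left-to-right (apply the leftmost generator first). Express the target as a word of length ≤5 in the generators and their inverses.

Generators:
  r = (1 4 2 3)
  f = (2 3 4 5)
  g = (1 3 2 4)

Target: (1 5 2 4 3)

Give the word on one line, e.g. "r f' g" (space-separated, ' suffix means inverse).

g f f g

  after g: (1 3 2 4)
  after f: (1 4)(2 5)
  after f: (1 5 3 4)
  after g: (1 5 2 4 3)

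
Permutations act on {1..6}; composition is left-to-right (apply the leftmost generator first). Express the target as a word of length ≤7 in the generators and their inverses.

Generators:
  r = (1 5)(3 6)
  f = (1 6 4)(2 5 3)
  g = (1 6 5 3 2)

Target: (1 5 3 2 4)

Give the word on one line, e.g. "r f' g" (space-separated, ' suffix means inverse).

  after r': (1 5)(3 6)
  after g': (1 6 5 2 3)
  after g': (2 5 3)
  after g': (1 2 6)
  after f: (1 5 3 2 4)

r' g' g' g' f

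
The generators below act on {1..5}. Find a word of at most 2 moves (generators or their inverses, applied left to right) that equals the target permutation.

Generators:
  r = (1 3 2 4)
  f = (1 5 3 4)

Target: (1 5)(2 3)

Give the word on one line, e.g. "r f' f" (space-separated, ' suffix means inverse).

r f'

  after r: (1 3 2 4)
  after f': (1 5)(2 3)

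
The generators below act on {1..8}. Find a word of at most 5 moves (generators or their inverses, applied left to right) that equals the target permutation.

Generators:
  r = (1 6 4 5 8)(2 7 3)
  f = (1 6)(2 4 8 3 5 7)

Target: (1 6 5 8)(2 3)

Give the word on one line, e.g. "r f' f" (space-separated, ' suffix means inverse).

r r f r f

  after r: (1 6 4 5 8)(2 7 3)
  after r: (1 4 8 6 5)(2 3 7)
  after f: (1 8)(2 5 6 7 4 3)
  after r: (2 8 6 3 7 5 4)
  after f: (1 6 5 8)(2 3)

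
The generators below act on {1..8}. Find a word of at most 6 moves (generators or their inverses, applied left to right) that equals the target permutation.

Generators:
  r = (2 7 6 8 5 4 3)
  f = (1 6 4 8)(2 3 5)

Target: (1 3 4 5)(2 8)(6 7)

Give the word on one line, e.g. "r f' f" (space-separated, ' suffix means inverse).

f' r' f r' f'

  after f': (1 8 4 6)(2 5 3)
  after r': (1 6)(2 8 5 4 7)
  after f: (1 4 7 3 5 8 2)
  after r': (1 5 6 7 4 2)(3 8)
  after f': (1 3 4 5)(2 8)(6 7)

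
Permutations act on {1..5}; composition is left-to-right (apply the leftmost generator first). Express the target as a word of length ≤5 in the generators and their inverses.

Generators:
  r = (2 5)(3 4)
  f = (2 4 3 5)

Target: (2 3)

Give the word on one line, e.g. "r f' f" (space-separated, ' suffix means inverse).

  after r': (2 5)(3 4)
  after f: (4 5)
  after f: (2 4)(3 5)
  after f: (2 3)

r' f f f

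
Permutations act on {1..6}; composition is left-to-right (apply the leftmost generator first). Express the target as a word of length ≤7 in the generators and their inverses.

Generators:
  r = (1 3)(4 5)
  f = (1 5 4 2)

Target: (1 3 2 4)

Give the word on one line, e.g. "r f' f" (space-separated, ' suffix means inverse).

  after f: (1 5 4 2)
  after f: (1 4)(2 5)
  after r': (1 5 2 4 3)
  after f': (2 5 4 3)
  after r': (1 3 2 4)

f f r' f' r'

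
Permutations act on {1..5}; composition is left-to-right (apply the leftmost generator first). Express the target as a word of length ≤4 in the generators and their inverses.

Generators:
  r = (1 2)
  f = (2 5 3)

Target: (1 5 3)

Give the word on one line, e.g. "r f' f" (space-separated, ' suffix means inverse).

r f r'

  after r: (1 2)
  after f: (1 5 3 2)
  after r': (1 5 3)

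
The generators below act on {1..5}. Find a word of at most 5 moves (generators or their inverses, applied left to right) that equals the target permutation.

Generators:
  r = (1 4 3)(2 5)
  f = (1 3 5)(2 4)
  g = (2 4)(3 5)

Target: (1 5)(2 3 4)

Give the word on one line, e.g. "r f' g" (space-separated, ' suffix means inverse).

  after r: (1 4 3)(2 5)
  after f: (1 2)(4 5)
  after r': (1 5)(2 3 4)

r f r'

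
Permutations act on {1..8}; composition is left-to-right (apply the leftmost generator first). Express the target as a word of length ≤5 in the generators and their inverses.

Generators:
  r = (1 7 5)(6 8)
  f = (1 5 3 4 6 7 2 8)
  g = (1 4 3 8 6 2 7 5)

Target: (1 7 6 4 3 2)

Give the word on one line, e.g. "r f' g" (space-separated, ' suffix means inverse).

  after g: (1 4 3 8 6 2 7 5)
  after f: (1 6 8 7 3)
  after g': (1 8 2 6 3 5 7 4)
  after r': (1 6 3 7 4 5)(2 8)
  after f: (1 7 6 4 3 2)

g f g' r' f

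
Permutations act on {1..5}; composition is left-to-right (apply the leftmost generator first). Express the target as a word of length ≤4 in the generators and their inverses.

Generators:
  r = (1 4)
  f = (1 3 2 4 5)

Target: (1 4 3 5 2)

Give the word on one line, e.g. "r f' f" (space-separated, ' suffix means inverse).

  after f': (1 5 4 2 3)
  after f': (1 4 3 5 2)

f' f'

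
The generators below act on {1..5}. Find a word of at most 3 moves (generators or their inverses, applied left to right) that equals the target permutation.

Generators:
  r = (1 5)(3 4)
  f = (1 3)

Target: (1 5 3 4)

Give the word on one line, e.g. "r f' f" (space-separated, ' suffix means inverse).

  after r: (1 5)(3 4)
  after f: (1 5 3 4)

r f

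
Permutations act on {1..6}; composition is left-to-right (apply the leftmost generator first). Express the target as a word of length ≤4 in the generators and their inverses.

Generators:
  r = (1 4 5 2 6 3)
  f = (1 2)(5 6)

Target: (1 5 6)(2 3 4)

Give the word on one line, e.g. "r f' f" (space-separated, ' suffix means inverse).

r r f f

  after r: (1 4 5 2 6 3)
  after r: (1 5 6)(2 3 4)
  after f: (1 6 2 3 4)
  after f: (1 5 6)(2 3 4)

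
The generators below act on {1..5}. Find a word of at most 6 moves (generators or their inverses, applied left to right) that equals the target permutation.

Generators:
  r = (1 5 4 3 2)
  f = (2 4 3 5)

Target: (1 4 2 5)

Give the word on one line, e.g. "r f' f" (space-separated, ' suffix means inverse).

  after r: (1 5 4 3 2)
  after r: (1 4 2 5 3)
  after f': (1 2 3)(4 5)
  after r': (1 3 2 4)
  after r': (1 4 2 5)

r r f' r' r'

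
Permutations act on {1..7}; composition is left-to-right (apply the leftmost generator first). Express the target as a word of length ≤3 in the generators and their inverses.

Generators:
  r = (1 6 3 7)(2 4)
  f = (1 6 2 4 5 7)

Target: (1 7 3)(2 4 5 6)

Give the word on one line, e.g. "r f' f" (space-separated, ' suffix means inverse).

f r r

  after f: (1 6 2 4 5 7)
  after r: (1 3 7 6 4 5)
  after r: (1 7 3)(2 4 5 6)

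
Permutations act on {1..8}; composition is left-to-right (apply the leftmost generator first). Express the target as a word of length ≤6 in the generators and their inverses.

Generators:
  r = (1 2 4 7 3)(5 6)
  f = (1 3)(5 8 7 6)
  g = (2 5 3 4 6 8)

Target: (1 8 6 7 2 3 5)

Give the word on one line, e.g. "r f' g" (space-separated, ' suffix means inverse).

f f r f g'

  after f: (1 3)(5 8 7 6)
  after f: (5 7)(6 8)
  after r: (1 2 4 7 6 8 5 3)
  after f: (1 2 4 6 7 5)
  after g': (1 8 6 7 2 3 5)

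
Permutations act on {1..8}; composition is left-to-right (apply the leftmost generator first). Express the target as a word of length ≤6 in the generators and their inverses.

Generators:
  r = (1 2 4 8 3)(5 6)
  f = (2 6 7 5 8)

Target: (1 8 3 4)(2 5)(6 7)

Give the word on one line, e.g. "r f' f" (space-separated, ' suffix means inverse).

f r r r

  after f: (2 6 7 5 8)
  after r: (1 2 5 3)(4 8)(6 7)
  after r: (1 4 3 2 6 7 5)
  after r: (1 8 3 4)(2 5)(6 7)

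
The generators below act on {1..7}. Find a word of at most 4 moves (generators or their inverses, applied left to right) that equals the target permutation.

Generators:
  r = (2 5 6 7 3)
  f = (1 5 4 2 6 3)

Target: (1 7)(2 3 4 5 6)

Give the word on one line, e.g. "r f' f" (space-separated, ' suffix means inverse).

f' f' r f

  after f': (1 3 6 2 4 5)
  after f': (1 6 4)(2 5 3)
  after r: (1 7 3 5 2 6 4)
  after f: (1 7)(2 3 4 5 6)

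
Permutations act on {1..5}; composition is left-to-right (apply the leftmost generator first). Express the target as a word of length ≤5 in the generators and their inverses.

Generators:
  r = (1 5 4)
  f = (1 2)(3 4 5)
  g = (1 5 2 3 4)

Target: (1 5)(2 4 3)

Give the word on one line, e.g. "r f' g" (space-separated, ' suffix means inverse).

  after g': (1 4 3 2 5)
  after r': (1 5 4 3 2)
  after f': (1 4 5 3)
  after g: (2 3 5 4)
  after g: (1 5)(2 4 3)

g' r' f' g g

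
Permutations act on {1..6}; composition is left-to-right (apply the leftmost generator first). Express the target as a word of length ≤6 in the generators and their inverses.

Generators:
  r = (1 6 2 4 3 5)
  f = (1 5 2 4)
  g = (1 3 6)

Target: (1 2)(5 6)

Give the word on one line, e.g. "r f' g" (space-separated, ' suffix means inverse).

  after g': (1 6 3)
  after f: (1 6 3 5 2 4)
  after r': (4 5 6)
  after f': (1 4)(2 5 6)
  after f': (1 2)(5 6)

g' f r' f' f'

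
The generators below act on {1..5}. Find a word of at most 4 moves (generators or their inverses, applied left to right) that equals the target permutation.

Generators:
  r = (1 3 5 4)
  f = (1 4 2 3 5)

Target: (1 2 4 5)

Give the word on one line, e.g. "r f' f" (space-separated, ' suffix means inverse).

  after f: (1 4 2 3 5)
  after f: (1 2 5 4 3)
  after r: (1 2 4 5)

f f r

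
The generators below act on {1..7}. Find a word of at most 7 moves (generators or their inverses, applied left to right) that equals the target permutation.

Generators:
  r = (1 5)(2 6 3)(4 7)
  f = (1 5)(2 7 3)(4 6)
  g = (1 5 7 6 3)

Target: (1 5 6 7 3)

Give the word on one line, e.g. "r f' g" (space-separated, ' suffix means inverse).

f r' g r f'

  after f: (1 5)(2 7 3)(4 6)
  after r': (2 4)(6 7)
  after g: (1 5 7 3)(2 4)
  after r: (2 7)(3 5 4 6)
  after f': (1 5 6 7 3)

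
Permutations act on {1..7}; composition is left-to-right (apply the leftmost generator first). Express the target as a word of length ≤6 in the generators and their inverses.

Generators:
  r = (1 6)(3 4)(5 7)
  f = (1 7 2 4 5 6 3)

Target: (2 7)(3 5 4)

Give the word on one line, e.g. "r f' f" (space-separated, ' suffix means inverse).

f' r f' f' f'

  after f': (1 3 6 5 4 2 7)
  after r: (1 4 2 5 3)(6 7)
  after f': (1 2 4 7 5 6)
  after f': (1 7 4)(3 6)
  after f': (2 7)(3 5 4)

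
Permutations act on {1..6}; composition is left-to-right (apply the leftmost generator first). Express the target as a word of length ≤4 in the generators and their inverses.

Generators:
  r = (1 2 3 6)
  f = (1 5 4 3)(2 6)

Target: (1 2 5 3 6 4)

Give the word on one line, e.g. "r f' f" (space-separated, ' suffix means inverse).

  after r: (1 2 3 6)
  after f: (1 6 5 4 3 2)
  after f: (1 2 5 3 6 4)

r f f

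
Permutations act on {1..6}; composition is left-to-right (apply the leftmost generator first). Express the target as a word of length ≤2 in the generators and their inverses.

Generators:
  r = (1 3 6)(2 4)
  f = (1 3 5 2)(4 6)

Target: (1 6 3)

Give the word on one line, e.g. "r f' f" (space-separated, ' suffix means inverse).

r r

  after r: (1 3 6)(2 4)
  after r: (1 6 3)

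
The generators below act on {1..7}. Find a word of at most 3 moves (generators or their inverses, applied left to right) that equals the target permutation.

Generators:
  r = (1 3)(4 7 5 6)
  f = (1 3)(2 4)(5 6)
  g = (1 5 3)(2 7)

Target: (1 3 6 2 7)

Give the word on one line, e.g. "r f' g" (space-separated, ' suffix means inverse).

  after r: (1 3)(4 7 5 6)
  after g: (2 7 3 5 6 4)
  after f: (1 3 6 2 7)

r g f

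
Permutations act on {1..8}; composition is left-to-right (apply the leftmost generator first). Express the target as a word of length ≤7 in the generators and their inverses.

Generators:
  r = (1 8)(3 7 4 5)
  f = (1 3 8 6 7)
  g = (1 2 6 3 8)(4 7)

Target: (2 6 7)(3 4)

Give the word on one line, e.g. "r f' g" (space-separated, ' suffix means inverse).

  after f': (1 7 6 8 3)
  after r': (1 3 8 5 4 7 6)
  after f': (4 6 7 8 5)
  after r: (1 8 3 7)(4 6)
  after g: (2 6 7)(3 4)

f' r' f' r g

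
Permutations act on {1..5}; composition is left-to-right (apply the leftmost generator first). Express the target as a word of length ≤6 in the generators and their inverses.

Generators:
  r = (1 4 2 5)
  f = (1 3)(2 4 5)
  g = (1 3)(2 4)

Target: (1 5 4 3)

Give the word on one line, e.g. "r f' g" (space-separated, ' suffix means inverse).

r' g g g

  after r': (1 5 2 4)
  after g: (1 5 4 3)
  after g: (1 5 2 4)
  after g: (1 5 4 3)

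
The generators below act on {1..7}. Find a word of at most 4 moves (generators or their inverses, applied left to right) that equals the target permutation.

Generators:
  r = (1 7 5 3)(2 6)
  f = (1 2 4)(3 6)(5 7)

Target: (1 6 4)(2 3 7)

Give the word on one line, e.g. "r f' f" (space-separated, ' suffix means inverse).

r' f

  after r': (1 3 5 7)(2 6)
  after f: (1 6 4)(2 3 7)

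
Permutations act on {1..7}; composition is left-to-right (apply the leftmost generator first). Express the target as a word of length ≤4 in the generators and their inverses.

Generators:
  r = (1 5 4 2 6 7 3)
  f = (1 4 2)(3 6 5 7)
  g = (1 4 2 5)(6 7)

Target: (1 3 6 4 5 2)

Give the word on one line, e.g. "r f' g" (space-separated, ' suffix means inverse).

f g' r'

  after f: (1 4 2)(3 6 5 7)
  after g': (2 5 6)(3 7)
  after r': (1 3 6 4 5 2)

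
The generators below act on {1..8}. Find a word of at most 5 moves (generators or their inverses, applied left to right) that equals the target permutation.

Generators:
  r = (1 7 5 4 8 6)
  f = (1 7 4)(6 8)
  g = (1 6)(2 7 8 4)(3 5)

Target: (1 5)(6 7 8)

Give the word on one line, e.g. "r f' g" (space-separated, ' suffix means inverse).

f' r' f'

  after f': (1 4 7)(6 8)
  after r': (1 5 7 6 4)
  after f': (1 5)(6 7 8)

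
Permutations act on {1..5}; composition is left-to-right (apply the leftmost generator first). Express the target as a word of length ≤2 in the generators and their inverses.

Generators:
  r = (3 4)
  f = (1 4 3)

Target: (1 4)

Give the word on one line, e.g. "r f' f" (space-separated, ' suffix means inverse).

  after r': (3 4)
  after f: (1 4)

r' f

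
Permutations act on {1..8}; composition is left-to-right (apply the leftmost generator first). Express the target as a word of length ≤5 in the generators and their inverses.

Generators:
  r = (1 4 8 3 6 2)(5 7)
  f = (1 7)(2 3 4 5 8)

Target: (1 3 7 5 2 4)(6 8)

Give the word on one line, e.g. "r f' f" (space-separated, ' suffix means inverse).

f r' f f f

  after f: (1 7)(2 3 4 5 8)
  after r': (1 5 4 7 2 8 6 3)
  after f: (1 8 6 4)(3 7)
  after f: (1 2 3)(4 7)(5 8 6)
  after f: (1 3 7 5 2 4)(6 8)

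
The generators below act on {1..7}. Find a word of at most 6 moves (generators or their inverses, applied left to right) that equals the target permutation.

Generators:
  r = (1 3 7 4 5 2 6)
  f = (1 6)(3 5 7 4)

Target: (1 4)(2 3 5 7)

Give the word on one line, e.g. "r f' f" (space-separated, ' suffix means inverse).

r' f' r r f

  after r': (1 6 2 5 4 7 3)
  after f': (2 3 6)(4 5 7)
  after r: (1 3)(2 7 5 4)
  after r: (1 7 2 4 6)
  after f: (1 4)(2 3 5 7)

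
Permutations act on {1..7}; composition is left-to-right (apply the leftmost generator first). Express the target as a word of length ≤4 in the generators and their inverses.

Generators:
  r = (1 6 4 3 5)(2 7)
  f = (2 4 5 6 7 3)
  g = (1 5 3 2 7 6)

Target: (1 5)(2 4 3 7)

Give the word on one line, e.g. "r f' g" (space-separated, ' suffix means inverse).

f g

  after f: (2 4 5 6 7 3)
  after g: (1 5)(2 4 3 7)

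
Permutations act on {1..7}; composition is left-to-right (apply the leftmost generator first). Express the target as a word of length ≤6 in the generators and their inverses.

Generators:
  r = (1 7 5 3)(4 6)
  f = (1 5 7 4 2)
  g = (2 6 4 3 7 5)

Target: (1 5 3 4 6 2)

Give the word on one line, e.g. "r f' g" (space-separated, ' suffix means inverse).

  after f: (1 5 7 4 2)
  after g: (1 2)(3 7)(4 6)
  after f: (2 5 7 3 4 6)
  after r': (1 3 6 2 7 5)
  after r': (1 5 3 4 6 2)

f g f r' r'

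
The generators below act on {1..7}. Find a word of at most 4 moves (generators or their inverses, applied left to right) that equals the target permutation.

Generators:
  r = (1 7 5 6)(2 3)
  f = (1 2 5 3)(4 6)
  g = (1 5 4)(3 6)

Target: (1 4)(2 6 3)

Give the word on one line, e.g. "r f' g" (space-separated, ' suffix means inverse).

  after f: (1 2 5 3)(4 6)
  after f: (1 5)(2 3)
  after g: (1 4)(2 6 3)

f f g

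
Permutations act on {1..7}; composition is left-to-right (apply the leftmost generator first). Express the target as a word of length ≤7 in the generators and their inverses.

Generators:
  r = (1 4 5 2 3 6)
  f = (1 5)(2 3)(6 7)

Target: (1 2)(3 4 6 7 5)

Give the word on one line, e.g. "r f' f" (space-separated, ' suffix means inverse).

r' r' f' r f

  after r': (1 6 3 2 5 4)
  after r': (1 3 5)(2 4 6)
  after f': (1 2 4 7 6 3)
  after r: (1 3 4 7)(2 5)
  after f: (1 2)(3 4 6 7 5)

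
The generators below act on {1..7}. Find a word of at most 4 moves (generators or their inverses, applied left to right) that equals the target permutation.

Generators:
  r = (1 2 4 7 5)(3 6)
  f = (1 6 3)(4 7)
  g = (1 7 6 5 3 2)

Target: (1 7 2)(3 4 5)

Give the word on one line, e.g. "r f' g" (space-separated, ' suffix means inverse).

r f' r r

  after r: (1 2 4 7 5)(3 6)
  after f': (1 2 7 5 3)
  after r: (1 4 7)(2 5 6 3)
  after r: (1 7 2)(3 4 5)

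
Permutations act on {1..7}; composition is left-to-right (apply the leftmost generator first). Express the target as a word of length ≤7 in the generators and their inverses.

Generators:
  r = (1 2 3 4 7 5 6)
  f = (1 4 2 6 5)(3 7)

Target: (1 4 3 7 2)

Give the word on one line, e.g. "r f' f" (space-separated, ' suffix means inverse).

r f f r' r'

  after r: (1 2 3 4 7 5 6)
  after f: (1 6 4 3 2 7)
  after f: (1 5)(2 3 6)(4 7)
  after r': (1 7 3 5 6)
  after r': (1 4 3 7 2)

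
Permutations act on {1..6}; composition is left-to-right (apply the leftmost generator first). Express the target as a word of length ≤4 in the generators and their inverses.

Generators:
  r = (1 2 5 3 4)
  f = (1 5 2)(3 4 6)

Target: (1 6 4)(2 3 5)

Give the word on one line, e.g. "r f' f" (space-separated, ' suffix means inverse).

r' r' f'

  after r': (1 4 3 5 2)
  after r': (1 3 2 4 5)
  after f': (1 6 4)(2 3 5)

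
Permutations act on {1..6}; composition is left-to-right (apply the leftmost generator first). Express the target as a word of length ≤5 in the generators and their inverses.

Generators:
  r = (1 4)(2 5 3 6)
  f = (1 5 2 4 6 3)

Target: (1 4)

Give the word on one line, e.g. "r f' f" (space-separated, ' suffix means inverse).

  after f: (1 5 2 4 6 3)
  after f: (1 2 6)(3 5 4)
  after f: (1 4)(2 3)(5 6)
  after r: (2 6 3 5)
  after r: (1 4)

f f f r r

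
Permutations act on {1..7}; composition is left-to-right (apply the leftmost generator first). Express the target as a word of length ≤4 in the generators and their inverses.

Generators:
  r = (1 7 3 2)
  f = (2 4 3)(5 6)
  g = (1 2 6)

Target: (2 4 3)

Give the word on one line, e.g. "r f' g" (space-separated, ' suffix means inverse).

f' f'

  after f': (2 3 4)(5 6)
  after f': (2 4 3)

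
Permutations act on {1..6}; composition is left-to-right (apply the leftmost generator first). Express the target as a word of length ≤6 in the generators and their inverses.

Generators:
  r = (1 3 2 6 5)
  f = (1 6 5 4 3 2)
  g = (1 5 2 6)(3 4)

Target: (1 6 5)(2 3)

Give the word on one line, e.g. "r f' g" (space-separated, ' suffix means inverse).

g f' g g r'

  after g: (1 5 2 6)(3 4)
  after f': (1 6 2)(3 5)
  after g: (2 5 4 3)
  after g: (1 5 3 6)
  after r': (1 6 5)(2 3)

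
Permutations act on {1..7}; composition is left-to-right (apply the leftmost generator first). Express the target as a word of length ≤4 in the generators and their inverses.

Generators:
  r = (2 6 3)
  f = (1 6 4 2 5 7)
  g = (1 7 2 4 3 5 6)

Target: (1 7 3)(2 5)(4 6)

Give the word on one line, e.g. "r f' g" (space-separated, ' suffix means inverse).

r r g r'

  after r: (2 6 3)
  after r: (2 3 6)
  after g: (1 7 2 5 6 4 3)
  after r': (1 7 3)(2 5)(4 6)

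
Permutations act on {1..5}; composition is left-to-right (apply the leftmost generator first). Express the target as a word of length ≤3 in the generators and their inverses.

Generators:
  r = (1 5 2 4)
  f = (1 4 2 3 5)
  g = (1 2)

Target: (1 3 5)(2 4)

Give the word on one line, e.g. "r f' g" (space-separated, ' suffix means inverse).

  after g': (1 2)
  after f: (1 3 5)(2 4)

g' f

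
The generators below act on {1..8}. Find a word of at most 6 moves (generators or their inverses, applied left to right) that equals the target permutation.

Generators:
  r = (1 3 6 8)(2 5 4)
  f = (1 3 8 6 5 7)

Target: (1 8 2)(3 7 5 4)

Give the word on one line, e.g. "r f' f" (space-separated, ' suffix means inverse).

  after r: (1 3 6 8)(2 5 4)
  after f': (2 6 3 8 7 5 4)
  after r: (1 3)(2 8 7 4 5)
  after f': (2 3 7 4 6 8 5)
  after r': (1 8 2)(3 7 5 4)

r f' r f' r'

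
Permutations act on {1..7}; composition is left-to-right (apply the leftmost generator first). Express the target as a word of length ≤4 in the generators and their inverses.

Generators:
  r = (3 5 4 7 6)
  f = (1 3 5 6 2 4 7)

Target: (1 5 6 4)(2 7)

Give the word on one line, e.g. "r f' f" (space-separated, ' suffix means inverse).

r f r

  after r: (3 5 4 7 6)
  after f: (1 3 6 5 7 2 4)
  after r: (1 5 6 4)(2 7)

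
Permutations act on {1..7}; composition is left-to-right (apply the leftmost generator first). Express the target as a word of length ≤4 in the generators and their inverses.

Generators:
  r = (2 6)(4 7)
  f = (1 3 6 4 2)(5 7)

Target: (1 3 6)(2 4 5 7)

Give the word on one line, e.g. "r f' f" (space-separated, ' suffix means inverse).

r f

  after r: (2 6)(4 7)
  after f: (1 3 6)(2 4 5 7)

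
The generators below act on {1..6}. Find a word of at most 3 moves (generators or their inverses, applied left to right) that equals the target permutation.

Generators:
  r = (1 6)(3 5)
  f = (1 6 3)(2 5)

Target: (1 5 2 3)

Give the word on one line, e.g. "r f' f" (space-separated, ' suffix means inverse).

  after f': (1 3 6)(2 5)
  after r': (1 5 2 3)

f' r'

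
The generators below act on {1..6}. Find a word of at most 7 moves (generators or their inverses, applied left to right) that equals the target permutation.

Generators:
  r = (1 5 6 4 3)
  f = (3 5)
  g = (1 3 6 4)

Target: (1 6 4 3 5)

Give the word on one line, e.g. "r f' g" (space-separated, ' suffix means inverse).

f g f g' r

  after f: (3 5)
  after g: (1 3 5 6 4)
  after f: (1 5 6 4)
  after g': (1 5 3)
  after r: (1 6 4 3 5)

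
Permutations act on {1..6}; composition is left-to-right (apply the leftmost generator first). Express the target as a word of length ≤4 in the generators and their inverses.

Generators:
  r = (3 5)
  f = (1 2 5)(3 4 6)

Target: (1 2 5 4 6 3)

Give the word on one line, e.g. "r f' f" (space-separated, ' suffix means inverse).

  after r': (3 5)
  after f: (1 2 5 4 6 3)

r' f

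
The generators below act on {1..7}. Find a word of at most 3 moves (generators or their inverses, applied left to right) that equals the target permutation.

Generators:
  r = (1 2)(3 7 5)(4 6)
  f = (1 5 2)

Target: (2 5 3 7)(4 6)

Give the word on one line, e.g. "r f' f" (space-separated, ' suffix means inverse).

  after r: (1 2)(3 7 5)(4 6)
  after f: (2 5 3 7)(4 6)

r f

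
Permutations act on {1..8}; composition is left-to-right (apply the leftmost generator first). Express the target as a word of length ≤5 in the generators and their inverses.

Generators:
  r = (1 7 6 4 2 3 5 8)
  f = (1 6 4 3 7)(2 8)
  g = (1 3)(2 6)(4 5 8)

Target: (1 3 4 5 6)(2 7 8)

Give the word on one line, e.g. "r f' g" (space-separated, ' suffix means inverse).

r f g'

  after r: (1 7 6 4 2 3 5 8)
  after f: (2 7 4 8 6 3 5)
  after g': (1 3 4 5 6)(2 7 8)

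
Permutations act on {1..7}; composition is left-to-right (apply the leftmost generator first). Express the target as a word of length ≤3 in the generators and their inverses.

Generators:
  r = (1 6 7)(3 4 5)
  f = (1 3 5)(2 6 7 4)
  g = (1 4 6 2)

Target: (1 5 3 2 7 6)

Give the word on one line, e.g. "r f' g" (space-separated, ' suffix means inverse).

  after f: (1 3 5)(2 6 7 4)
  after f: (1 5 3)(2 7)(4 6)
  after g': (1 5 3 2 7 6)

f f g'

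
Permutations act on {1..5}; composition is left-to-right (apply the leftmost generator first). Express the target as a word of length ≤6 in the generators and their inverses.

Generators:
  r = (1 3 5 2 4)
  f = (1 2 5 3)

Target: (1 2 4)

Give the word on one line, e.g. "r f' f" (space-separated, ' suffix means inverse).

r' f' r f

  after r': (1 4 2 5 3)
  after f': (1 4)
  after r: (2 4 3 5)
  after f: (1 2 4)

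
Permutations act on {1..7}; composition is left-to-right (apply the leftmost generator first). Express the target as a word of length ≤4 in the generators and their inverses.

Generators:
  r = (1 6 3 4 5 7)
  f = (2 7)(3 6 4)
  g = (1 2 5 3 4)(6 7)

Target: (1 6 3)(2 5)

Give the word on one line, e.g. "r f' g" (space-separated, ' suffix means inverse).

r f' r'

  after r: (1 6 3 4 5 7)
  after f': (1 3 6 4 5 2 7)
  after r': (1 6 3)(2 5)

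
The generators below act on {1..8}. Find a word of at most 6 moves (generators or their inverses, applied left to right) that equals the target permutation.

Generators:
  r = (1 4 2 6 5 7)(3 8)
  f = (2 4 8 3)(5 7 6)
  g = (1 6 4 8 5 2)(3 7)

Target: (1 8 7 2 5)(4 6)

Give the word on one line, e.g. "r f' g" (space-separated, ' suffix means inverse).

  after f': (2 3 8 4)(5 6 7)
  after g': (1 2 7 8 6 3 4 5)
  after f: (1 4 7 3 8 5)(2 6)
  after f: (1 8 7 2 5)(4 6)

f' g' f f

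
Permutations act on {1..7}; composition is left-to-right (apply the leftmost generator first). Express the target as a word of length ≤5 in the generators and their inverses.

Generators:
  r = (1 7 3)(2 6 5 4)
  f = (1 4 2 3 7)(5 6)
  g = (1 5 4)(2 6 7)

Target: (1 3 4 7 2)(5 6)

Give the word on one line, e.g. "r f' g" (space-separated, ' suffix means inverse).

  after f: (1 4 2 3 7)(5 6)
  after f: (1 2 7 4 3)
  after f: (1 3 4 7 2)(5 6)

f f f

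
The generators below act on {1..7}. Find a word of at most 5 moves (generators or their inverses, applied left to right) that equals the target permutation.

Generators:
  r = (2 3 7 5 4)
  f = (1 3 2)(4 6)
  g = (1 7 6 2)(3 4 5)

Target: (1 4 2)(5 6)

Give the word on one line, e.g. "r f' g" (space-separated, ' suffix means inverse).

  after r: (2 3 7 5 4)
  after f': (1 2)(3 7 5 6 4)
  after r': (1 4 2)(5 6)

r f' r'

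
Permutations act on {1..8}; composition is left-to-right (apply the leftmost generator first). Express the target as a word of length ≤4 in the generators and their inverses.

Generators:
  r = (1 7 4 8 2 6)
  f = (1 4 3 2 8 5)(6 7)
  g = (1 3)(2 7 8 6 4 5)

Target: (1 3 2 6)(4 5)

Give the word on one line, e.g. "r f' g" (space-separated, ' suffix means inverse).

g r' r'

  after g: (1 3)(2 7 8 6 4 5)
  after r': (1 3 6 7 4 5 8 2)
  after r': (1 3 2 6)(4 5)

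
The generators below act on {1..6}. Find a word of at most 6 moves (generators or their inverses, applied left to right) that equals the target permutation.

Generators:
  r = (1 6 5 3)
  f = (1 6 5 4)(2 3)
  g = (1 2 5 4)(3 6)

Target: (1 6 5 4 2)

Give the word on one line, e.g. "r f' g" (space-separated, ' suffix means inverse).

  after r': (1 3 5 6)
  after g': (1 6 4 5 3 2)
  after r: (1 5)(2 6 4 3)
  after f': (1 6 5 4 2)

r' g' r f'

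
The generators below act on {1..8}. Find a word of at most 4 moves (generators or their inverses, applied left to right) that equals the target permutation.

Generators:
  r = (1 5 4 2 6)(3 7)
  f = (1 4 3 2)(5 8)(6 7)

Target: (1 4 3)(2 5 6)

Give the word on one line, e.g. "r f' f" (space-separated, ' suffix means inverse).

  after r': (1 6 2 4 5)(3 7)
  after r': (1 2 5 6 4)
  after f': (1 3 4 2 8 5 7 6)
  after f': (1 4 3)(2 5 6)

r' r' f' f'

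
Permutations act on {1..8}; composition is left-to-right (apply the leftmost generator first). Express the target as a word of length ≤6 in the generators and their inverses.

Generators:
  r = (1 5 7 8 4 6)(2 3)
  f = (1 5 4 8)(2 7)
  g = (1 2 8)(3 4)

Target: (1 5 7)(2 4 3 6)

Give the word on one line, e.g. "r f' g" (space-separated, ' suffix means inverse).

g g r' g' r'

  after g: (1 2 8)(3 4)
  after g: (1 8 2)
  after r': (1 7 5)(2 6 4 8 3)
  after g': (1 7 5 8 4 2 6 3)
  after r': (1 5 7)(2 4 3 6)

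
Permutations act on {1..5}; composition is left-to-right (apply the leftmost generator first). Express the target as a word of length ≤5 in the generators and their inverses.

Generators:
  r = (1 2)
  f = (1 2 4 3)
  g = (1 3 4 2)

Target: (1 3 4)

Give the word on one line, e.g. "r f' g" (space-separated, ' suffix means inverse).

  after r': (1 2)
  after f: (1 4 3)
  after r: (1 4 3 2)
  after f: (1 3 4)

r' f r f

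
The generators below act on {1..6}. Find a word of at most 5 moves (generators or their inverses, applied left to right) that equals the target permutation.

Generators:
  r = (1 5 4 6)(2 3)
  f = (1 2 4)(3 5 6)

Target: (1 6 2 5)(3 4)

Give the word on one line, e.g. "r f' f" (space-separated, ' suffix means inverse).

  after r': (1 6 4 5)(2 3)
  after r': (1 4)(5 6)
  after r': (1 5 4 6)(2 3)
  after f: (1 6 2 5)(3 4)

r' r' r' f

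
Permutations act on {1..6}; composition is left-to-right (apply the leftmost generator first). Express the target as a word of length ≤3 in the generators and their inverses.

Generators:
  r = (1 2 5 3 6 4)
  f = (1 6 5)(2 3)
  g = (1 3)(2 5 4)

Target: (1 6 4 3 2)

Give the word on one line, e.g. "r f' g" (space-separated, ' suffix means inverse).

  after g': (1 3)(2 4 5)
  after r: (1 6 4 3 2)

g' r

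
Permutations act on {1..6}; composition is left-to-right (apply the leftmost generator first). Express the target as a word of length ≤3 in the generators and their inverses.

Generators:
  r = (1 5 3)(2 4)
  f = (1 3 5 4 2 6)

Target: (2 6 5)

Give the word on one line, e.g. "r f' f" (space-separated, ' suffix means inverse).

f r

  after f: (1 3 5 4 2 6)
  after r: (2 6 5)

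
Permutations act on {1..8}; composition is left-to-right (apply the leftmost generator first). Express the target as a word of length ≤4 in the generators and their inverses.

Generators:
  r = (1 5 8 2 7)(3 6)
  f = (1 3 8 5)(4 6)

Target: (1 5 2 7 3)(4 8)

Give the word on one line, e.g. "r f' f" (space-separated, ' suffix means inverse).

  after f': (1 5 8 3)(4 6)
  after r: (1 8 6 4 3 5 2 7)
  after f: (1 5 2 7 3)(4 8)

f' r f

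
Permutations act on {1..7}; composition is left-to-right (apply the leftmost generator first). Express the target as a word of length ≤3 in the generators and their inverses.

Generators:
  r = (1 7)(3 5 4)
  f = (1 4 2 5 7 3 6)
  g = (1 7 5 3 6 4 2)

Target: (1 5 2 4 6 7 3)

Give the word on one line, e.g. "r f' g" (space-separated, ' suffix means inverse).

  after r: (1 7)(3 5 4)
  after f: (1 3 7 4 6)(2 5)
  after r: (1 5 2 4 6 7 3)

r f r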